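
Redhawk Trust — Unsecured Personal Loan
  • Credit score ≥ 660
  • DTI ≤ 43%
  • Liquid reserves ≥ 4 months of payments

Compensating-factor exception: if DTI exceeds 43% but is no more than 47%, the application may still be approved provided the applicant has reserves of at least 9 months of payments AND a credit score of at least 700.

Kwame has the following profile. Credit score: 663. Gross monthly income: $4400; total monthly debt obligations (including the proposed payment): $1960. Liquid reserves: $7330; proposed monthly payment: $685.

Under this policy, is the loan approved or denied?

Credit score 663 ≥ 660 (meets base)
DTI = 1,960/4,400 = 44.5% > 43% — standard DTI limit exceeded.
Reserves: 7,330 ÷ 685 = 10.7 months (meets 4-month minimum)
DTI 44.5% is within the 43%–47% exception band; checking compensating factors.
Reserves 10.7 ≥ 9 months; credit score 663 < 700.
Compensating-factor requirement not fully met.

Denied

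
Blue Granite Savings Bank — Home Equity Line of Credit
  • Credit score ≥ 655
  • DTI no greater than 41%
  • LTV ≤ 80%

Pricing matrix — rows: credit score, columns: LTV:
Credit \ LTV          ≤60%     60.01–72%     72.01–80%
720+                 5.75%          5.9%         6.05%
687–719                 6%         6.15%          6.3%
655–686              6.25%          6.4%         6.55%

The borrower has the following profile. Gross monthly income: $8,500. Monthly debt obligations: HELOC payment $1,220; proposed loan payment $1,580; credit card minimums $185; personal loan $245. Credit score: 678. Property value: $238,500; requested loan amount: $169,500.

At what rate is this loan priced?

6.4%

Credit score 678 ≥ 655; Total monthly debts = (1,220 + 1,580 + 185 + 245) = 3,230. DTI: 3,230 ÷ 8,500 = 38%, within the 41% cap
Loan-to-value = 169,500/238,500 = 71.1% — pass (80% max)
Row: 678 falls in 655–686. Column: 71.1% falls in 60.01–72%. Rate = 6.4%.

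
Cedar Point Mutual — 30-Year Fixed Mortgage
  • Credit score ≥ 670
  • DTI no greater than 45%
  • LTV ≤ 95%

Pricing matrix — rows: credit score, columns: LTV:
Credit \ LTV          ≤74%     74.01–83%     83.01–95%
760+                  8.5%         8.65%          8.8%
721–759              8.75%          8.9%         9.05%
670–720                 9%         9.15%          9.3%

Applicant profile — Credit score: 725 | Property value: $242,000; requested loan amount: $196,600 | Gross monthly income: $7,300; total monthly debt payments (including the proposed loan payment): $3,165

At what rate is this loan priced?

Credit score 725 ≥ 670; DTI: 3,165 ÷ 7,300 = 43.4%, within the 45% cap
LTV: 196,600 ÷ 242,000 = 81.2%, within 95% cap
Row: 725 falls in 721–759. Column: 81.2% falls in 74.01–83%. Rate = 8.9%.

8.9%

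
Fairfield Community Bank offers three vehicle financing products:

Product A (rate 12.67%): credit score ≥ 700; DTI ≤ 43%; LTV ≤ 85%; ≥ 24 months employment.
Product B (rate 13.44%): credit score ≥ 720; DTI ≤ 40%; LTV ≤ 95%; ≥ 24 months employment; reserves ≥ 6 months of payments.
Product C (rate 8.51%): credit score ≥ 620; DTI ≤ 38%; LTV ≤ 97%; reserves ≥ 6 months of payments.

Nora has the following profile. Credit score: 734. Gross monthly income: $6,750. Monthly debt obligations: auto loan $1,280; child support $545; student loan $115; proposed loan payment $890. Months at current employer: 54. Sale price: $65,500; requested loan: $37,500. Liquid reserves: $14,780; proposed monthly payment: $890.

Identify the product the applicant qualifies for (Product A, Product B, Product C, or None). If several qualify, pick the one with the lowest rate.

Product A

Total debts = (1,280 + 545 + 115 + 890) = 2,830; DTI = 2,830/6,750 = 41.9%.
LTV = 37,500/65,500 = 57.3%.
Reserves = 14,780/890 = 16.6 months.
Product A: score 734 ≥ 700; DTI 41.9% ≤ 43%; LTV 57.3% ≤ 85%; employment 54 ≥ 24 mo → qualifies.
Product B: score 734 ≥ 720; DTI 41.9% > 40%; LTV 57.3% ≤ 95%; employment 54 ≥ 24 mo; reserves 16.6 ≥ 6 mo → does not qualify.
Product C: score 734 ≥ 620; DTI 41.9% > 38%; LTV 57.3% ≤ 97%; reserves 16.6 ≥ 6 mo → does not qualify.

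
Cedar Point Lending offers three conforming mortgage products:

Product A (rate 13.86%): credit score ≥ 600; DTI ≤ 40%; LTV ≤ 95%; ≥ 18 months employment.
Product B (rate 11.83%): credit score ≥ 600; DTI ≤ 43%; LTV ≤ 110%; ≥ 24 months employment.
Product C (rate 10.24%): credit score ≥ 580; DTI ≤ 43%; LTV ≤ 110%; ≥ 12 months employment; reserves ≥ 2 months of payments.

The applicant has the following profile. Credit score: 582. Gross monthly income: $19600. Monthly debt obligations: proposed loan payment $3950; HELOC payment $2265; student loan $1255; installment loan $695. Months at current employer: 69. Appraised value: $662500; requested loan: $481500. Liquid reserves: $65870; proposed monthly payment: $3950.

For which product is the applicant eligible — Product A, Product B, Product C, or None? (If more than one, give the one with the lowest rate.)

Total debts = (3,950 + 2,265 + 1,255 + 695) = 8,165; DTI = 8,165/19,600 = 41.7%.
LTV = 481,500/662,500 = 72.7%.
Reserves = 65,870/3,950 = 16.7 months.
Product A: score 582 < 600; DTI 41.7% > 40%; LTV 72.7% ≤ 95%; employment 69 ≥ 18 mo → does not qualify.
Product B: score 582 < 600; DTI 41.7% ≤ 43%; LTV 72.7% ≤ 110%; employment 69 ≥ 24 mo → does not qualify.
Product C: score 582 ≥ 580; DTI 41.7% ≤ 43%; LTV 72.7% ≤ 110%; employment 69 ≥ 12 mo; reserves 16.7 ≥ 2 mo → qualifies.

Product C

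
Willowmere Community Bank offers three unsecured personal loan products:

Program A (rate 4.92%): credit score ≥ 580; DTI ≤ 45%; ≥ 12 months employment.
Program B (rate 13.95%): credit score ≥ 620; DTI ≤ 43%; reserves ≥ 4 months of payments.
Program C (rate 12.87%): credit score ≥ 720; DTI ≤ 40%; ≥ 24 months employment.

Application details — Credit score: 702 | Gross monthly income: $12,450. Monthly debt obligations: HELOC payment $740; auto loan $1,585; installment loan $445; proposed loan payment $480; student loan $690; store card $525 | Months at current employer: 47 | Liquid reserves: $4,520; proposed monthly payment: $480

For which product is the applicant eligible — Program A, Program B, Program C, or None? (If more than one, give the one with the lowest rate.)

Total debts = (740 + 1,585 + 445 + 480 + 690 + 525) = 4,465; DTI = 4,465/12,450 = 35.9%.
Reserves = 4,520/480 = 9.4 months.
Program A: score 702 ≥ 580; DTI 35.9% ≤ 45%; employment 47 ≥ 12 mo → qualifies.
Program B: score 702 ≥ 620; DTI 35.9% ≤ 43%; reserves 9.4 ≥ 4 mo → qualifies.
Program C: score 702 < 720; DTI 35.9% ≤ 40%; employment 47 ≥ 24 mo → does not qualify.
Qualifying: Program A, Program B. Lowest rate is 4.92% → Program A.

Program A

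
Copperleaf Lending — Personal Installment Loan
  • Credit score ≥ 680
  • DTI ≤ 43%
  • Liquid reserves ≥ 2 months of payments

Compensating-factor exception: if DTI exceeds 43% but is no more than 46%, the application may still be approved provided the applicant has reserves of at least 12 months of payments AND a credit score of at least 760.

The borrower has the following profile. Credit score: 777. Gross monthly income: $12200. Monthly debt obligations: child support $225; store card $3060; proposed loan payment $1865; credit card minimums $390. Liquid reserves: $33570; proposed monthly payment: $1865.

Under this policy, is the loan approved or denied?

Approved

Credit score 777 ≥ 680 (meets base)
Total debts = (225 + 3,060 + 1,865 + 390) = 5,540. DTI = 5,540/12,200 = 45.4% > 43% — standard DTI limit exceeded.
Liquid reserves cover 33,570/1,865 = 18.0 months — ≥ 2 required
DTI 45.4% is within the 43%–46% exception band; checking compensating factors.
Override check — reserves: 18.0 mo (ok); score: 777 (ok).
Both override conditions satisfied; DTI exception granted.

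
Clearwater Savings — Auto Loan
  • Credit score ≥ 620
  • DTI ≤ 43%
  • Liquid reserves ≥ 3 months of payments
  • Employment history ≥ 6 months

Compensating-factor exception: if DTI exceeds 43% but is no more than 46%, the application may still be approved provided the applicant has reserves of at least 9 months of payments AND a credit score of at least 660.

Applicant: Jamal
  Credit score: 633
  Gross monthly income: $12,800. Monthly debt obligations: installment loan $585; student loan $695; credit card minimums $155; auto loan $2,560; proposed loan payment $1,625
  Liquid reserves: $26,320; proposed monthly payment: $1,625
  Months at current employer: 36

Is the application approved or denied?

Credit score 633 ≥ 620 (meets base)
Total debts = (585 + 695 + 155 + 2,560 + 1,625) = 5,620. DTI = 5,620/12,800 = 43.9% > 43% — standard DTI limit exceeded.
Reserves = 26,320/1,625 = 16.2 months ≥ 3
Employment 36 ≥ 6 months
DTI 43.9% is within the 43%–46% exception band; checking compensating factors.
Reserves 16.2 ≥ 9 months; credit score 633 < 660.
Override conditions not both satisfied; exception does not apply.

Denied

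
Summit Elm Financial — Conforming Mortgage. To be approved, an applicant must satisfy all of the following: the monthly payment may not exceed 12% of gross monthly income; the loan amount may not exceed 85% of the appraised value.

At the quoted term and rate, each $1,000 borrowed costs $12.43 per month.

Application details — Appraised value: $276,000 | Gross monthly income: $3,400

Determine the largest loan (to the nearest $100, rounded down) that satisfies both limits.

$32,800

Payment cap: 12% × $3,400 = $408/month.
At $12.43 per $1,000, that supports 408/12.43 × 1,000 ≈ $32,823 → $32,800.
LTV cap: 85% × $276,000 = $234,600 → $234,600.
Binding constraint: payment-to-income.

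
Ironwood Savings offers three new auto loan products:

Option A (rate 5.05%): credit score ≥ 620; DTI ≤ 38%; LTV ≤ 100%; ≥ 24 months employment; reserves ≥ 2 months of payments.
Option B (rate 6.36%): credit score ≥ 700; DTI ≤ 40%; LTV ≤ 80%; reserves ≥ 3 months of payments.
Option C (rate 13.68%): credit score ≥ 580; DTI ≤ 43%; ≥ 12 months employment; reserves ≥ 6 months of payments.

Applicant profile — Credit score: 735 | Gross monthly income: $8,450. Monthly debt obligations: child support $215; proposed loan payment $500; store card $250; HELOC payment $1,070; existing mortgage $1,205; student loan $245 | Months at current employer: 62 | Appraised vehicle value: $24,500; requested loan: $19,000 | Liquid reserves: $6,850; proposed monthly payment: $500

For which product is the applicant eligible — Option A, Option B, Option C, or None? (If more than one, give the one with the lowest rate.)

Option C

Total debts = (215 + 500 + 250 + 1,070 + 1,205 + 245) = 3,485; DTI = 3,485/8,450 = 41.2%.
LTV = 19,000/24,500 = 77.6%.
Reserves = 6,850/500 = 13.7 months.
Option A: score 735 ≥ 620; DTI 41.2% > 38%; LTV 77.6% ≤ 100%; employment 62 ≥ 24 mo; reserves 13.7 ≥ 2 mo → does not qualify.
Option B: score 735 ≥ 700; DTI 41.2% > 40%; LTV 77.6% ≤ 80%; reserves 13.7 ≥ 3 mo → does not qualify.
Option C: score 735 ≥ 580; DTI 41.2% ≤ 43%; employment 62 ≥ 12 mo; reserves 13.7 ≥ 6 mo → qualifies.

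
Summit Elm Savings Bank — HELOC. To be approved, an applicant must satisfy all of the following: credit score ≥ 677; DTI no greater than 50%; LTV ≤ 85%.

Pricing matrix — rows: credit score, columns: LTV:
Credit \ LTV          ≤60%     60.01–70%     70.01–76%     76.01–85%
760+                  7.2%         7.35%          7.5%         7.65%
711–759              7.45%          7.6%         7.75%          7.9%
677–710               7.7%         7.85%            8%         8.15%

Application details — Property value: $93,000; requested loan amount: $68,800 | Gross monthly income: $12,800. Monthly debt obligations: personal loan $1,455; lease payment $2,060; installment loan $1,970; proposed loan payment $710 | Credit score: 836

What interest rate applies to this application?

7.5%

Credit score 836 ≥ 677; Total monthly debts = (1,455 + 2,060 + 1,970 + 710) = 6,195. DTI = 6,195/12,800 = 48.4% ≤ 50%
Loan-to-value = 68,800/93,000 = 74% — pass (85% max)
Credit 836 → row 760+; LTV 74% → column 70.01–76%. Grid cell → 7.5%.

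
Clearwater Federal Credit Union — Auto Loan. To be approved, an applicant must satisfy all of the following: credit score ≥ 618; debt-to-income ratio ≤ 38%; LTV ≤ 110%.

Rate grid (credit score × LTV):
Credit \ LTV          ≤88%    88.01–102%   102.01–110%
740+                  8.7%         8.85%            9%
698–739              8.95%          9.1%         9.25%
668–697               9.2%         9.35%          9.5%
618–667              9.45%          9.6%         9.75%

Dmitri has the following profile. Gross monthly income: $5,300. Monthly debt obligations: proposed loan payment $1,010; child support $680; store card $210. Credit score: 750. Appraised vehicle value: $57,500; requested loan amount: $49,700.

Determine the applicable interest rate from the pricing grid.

8.7%

Credit score 750 ≥ 618; Total monthly debts = (1,010 + 680 + 210) = 1,900. DTI = 1,900/5,300 = 35.8% ≤ 38%
LTV: 49,700 ÷ 57,500 = 86.4%, within 110% cap
Score 750 is in the 740+ band; LTV 86.4% is in the ≤88% band → 8.7%.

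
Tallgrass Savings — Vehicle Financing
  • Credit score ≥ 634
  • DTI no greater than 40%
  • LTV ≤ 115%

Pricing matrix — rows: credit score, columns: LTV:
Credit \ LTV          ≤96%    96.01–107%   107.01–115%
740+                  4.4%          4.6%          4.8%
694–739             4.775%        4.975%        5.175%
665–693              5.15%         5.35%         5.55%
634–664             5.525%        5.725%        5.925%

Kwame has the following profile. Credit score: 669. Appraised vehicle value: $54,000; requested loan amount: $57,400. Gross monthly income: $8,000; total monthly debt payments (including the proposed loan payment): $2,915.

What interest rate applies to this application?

Credit score 669 ≥ 634; DTI: 2,915 ÷ 8,000 = 36.4%, within the 40% cap
Loan-to-value = 57,400/54,000 = 106.3% — pass (115% max)
Credit 669 → row 665–693; LTV 106.3% → column 96.01–107%. Grid cell → 5.35%.

5.35%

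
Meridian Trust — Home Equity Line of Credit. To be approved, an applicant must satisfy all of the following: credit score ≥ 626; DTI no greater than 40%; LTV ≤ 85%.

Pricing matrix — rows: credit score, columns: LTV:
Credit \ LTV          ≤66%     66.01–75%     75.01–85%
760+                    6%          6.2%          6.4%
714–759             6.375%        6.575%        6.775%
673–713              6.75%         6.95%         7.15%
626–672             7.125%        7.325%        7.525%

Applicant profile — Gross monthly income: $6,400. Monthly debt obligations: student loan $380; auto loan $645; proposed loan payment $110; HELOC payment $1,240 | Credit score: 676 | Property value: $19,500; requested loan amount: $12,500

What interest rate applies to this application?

Credit score 676 ≥ 626; Total monthly debts = (380 + 645 + 110 + 1,240) = 2,375. DTI: 2,375 ÷ 6,400 = 37.1%, within the 40% cap
Loan-to-value = 12,500/19,500 = 64.1% — pass (85% max)
Row: 676 falls in 673–713. Column: 64.1% falls in ≤66%. Rate = 6.75%.

6.75%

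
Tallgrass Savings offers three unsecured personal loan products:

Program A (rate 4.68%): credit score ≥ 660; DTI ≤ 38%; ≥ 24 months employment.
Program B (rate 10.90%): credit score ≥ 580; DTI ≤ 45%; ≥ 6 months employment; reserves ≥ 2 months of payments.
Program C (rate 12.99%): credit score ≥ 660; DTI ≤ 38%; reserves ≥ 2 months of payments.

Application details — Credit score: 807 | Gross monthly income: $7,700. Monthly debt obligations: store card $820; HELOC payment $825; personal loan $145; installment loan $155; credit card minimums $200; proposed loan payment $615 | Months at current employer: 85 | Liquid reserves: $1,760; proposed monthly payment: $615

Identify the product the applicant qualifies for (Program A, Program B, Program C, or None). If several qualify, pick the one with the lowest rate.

Total debts = (820 + 825 + 145 + 155 + 200 + 615) = 2,760; DTI = 2,760/7,700 = 35.8%.
Reserves = 1,760/615 = 2.9 months.
Program A: score 807 ≥ 660; DTI 35.8% ≤ 38%; employment 85 ≥ 24 mo → qualifies.
Program B: score 807 ≥ 580; DTI 35.8% ≤ 45%; employment 85 ≥ 6 mo; reserves 2.9 ≥ 2 mo → qualifies.
Program C: score 807 ≥ 660; DTI 35.8% ≤ 38%; reserves 2.9 ≥ 2 mo → qualifies.
Qualifying: Program A, Program B, Program C. Lowest rate is 4.68% → Program A.

Program A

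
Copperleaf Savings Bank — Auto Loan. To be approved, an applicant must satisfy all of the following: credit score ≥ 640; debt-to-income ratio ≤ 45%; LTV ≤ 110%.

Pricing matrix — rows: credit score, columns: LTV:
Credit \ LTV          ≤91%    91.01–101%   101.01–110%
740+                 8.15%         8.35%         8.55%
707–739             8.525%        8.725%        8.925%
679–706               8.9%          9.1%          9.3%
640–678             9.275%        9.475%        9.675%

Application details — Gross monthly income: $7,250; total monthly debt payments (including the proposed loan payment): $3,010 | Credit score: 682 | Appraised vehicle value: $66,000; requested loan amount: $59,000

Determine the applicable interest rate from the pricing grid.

8.9%

Credit score 682 ≥ 640; DTI: 3,010 ÷ 7,250 = 41.5%, within the 45% cap
LTV: 59,000 ÷ 66,000 = 89.4%, within 110% cap
Credit 682 → row 679–706; LTV 89.4% → column ≤91%. Grid cell → 8.9%.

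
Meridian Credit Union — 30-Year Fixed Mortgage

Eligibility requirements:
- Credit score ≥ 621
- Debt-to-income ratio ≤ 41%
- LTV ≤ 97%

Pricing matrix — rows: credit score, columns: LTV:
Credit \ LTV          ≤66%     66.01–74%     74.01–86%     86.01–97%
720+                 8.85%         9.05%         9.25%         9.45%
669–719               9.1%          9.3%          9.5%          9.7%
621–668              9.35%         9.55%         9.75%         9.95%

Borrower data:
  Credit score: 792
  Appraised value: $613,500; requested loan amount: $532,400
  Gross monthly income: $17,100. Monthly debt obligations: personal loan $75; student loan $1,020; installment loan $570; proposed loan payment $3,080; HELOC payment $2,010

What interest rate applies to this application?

Credit score 792 ≥ 621; Total monthly debts = (75 + 1,020 + 570 + 3,080 + 2,010) = 6,755. DTI = 6,755/17,100 = 39.5% ≤ 41%
LTV: 532,400 ÷ 613,500 = 86.8%, within 97% cap
Credit 792 → row 720+; LTV 86.8% → column 86.01–97%. Grid cell → 9.45%.

9.45%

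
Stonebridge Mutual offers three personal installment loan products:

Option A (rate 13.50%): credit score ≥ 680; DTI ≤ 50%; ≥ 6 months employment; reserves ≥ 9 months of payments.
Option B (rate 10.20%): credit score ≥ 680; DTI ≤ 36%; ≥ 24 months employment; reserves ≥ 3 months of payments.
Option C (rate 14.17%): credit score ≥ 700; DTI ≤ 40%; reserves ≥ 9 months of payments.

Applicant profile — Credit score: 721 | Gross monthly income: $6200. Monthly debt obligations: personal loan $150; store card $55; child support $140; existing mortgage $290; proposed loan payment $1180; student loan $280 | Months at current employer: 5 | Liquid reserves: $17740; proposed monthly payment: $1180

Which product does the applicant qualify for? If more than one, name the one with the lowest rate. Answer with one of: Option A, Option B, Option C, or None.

Total debts = (150 + 55 + 140 + 290 + 1,180 + 280) = 2,095; DTI = 2,095/6,200 = 33.8%.
Reserves = 17,740/1,180 = 15.0 months.
Option A: score 721 ≥ 680; DTI 33.8% ≤ 50%; employment 5 < 6 mo; reserves 15.0 ≥ 9 mo → does not qualify.
Option B: score 721 ≥ 680; DTI 33.8% ≤ 36%; employment 5 < 24 mo; reserves 15.0 ≥ 3 mo → does not qualify.
Option C: score 721 ≥ 700; DTI 33.8% ≤ 40%; reserves 15.0 ≥ 9 mo → qualifies.

Option C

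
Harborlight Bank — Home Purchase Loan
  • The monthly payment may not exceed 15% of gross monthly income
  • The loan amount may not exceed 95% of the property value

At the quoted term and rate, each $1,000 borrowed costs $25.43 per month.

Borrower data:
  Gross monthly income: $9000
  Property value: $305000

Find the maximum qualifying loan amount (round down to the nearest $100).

Payment cap: 15% × $9,000 = $1,350/month.
At $25.43 per $1,000, that supports 1,350/25.43 × 1,000 ≈ $53,086 → $53,000.
LTV cap: 95% × $305,000 = $289,750 → $289,700.
Binding constraint: payment-to-income.

$53,000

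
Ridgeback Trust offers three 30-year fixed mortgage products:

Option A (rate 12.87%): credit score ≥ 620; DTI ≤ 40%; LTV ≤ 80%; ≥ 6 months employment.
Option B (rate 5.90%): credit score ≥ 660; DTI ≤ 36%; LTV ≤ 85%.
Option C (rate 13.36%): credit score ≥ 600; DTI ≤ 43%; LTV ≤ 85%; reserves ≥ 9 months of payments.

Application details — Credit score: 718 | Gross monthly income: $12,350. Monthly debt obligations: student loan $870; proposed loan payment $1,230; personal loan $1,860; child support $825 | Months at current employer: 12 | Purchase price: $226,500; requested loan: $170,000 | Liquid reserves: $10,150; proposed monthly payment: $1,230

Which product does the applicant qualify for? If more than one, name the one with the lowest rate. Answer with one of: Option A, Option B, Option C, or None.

Option A

Total debts = (870 + 1,230 + 1,860 + 825) = 4,785; DTI = 4,785/12,350 = 38.7%.
LTV = 170,000/226,500 = 75.1%.
Reserves = 10,150/1,230 = 8.3 months.
Option A: score 718 ≥ 620; DTI 38.7% ≤ 40%; LTV 75.1% ≤ 80%; employment 12 ≥ 6 mo → qualifies.
Option B: score 718 ≥ 660; DTI 38.7% > 36%; LTV 75.1% ≤ 85% → does not qualify.
Option C: score 718 ≥ 600; DTI 38.7% ≤ 43%; LTV 75.1% ≤ 85%; reserves 8.3 < 9 mo → does not qualify.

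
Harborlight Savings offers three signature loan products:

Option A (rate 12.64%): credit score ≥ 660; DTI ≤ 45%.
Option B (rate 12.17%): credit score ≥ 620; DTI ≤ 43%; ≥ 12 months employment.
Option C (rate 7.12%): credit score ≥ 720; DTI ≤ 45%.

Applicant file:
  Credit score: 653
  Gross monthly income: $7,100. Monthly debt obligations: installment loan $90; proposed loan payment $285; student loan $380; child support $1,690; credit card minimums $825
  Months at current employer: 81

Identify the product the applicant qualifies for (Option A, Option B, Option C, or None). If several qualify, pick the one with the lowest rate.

Total debts = (90 + 285 + 380 + 1,690 + 825) = 3,270; DTI = 3,270/7,100 = 46.1%.
Option A: score 653 < 660; DTI 46.1% > 45% → does not qualify.
Option B: score 653 ≥ 620; DTI 46.1% > 43%; employment 81 ≥ 12 mo → does not qualify.
Option C: score 653 < 720; DTI 46.1% > 45% → does not qualify.

None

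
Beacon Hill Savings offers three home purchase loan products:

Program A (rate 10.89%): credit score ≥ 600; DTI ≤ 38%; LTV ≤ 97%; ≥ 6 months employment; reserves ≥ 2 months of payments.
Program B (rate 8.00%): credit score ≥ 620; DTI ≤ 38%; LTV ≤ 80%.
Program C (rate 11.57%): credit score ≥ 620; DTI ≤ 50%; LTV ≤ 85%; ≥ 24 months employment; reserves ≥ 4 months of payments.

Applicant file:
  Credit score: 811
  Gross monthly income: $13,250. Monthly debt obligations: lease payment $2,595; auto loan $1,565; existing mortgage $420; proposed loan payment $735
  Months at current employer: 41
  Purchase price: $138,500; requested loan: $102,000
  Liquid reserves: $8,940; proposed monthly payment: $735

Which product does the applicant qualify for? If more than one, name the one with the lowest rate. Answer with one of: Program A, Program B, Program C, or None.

Total debts = (2,595 + 1,565 + 420 + 735) = 5,315; DTI = 5,315/13,250 = 40.1%.
LTV = 102,000/138,500 = 73.6%.
Reserves = 8,940/735 = 12.2 months.
Program A: score 811 ≥ 600; DTI 40.1% > 38%; LTV 73.6% ≤ 97%; employment 41 ≥ 6 mo; reserves 12.2 ≥ 2 mo → does not qualify.
Program B: score 811 ≥ 620; DTI 40.1% > 38%; LTV 73.6% ≤ 80% → does not qualify.
Program C: score 811 ≥ 620; DTI 40.1% ≤ 50%; LTV 73.6% ≤ 85%; employment 41 ≥ 24 mo; reserves 12.2 ≥ 4 mo → qualifies.

Program C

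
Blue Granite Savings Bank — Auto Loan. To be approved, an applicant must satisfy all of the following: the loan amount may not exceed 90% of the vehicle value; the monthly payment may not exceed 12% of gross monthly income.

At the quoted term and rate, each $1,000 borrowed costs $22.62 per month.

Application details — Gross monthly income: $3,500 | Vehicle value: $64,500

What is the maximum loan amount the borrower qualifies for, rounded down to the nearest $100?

$18,500

Payment cap: 12% × $3,500 = $420/month.
At $22.62 per $1,000, that supports 420/22.62 × 1,000 ≈ $18,567 → $18,500.
LTV cap: 90% × $64,500 = $58,050 → $58,000.
Binding constraint: payment-to-income.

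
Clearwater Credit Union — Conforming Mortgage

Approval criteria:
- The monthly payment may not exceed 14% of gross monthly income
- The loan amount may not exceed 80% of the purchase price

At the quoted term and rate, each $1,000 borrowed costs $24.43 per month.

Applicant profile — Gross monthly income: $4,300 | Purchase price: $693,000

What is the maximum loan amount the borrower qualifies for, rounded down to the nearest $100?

Payment cap: 14% × $4,300 = $602/month.
At $24.43 per $1,000, that supports 602/24.43 × 1,000 ≈ $24,641 → $24,600.
LTV cap: 80% × $693,000 = $554,400 → $554,400.
Binding constraint: payment-to-income.

$24,600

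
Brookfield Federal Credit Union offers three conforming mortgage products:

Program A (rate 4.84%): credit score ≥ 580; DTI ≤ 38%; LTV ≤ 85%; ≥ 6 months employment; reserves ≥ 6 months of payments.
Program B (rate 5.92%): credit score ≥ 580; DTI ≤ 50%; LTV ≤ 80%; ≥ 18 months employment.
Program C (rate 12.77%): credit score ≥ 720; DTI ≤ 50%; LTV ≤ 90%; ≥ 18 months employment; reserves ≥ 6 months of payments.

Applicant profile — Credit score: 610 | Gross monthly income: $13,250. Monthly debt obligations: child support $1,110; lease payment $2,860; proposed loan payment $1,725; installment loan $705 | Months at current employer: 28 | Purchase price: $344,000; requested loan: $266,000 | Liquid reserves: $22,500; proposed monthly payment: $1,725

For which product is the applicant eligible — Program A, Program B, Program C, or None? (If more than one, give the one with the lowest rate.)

Program B

Total debts = (1,110 + 2,860 + 1,725 + 705) = 6,400; DTI = 6,400/13,250 = 48.3%.
LTV = 266,000/344,000 = 77.3%.
Reserves = 22,500/1,725 = 13.0 months.
Program A: score 610 ≥ 580; DTI 48.3% > 38%; LTV 77.3% ≤ 85%; employment 28 ≥ 6 mo; reserves 13.0 ≥ 6 mo → does not qualify.
Program B: score 610 ≥ 580; DTI 48.3% ≤ 50%; LTV 77.3% ≤ 80%; employment 28 ≥ 18 mo → qualifies.
Program C: score 610 < 720; DTI 48.3% ≤ 50%; LTV 77.3% ≤ 90%; employment 28 ≥ 18 mo; reserves 13.0 ≥ 6 mo → does not qualify.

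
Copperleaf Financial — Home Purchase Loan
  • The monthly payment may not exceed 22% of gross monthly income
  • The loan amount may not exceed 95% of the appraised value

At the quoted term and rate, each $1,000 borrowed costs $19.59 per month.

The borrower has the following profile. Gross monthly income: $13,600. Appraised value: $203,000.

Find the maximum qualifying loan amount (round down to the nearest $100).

$152,700

Payment cap: 22% × $13,600 = $2,992/month.
At $19.59 per $1,000, that supports 2,992/19.59 × 1,000 ≈ $152,730 → $152,700.
LTV cap: 95% × $203,000 = $192,850 → $192,800.
Binding constraint: payment-to-income.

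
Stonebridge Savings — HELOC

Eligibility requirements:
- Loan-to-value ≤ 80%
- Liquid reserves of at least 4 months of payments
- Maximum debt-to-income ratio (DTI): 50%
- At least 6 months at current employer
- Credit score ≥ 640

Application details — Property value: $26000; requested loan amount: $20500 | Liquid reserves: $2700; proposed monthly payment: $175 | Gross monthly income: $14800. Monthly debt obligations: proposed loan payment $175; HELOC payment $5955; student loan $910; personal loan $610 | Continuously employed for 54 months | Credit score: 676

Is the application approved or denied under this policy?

Loan-to-value = 20,500/26,000 = 78.8% — pass (80% max)
Liquid reserves cover 2,700/175 = 15.4 months — ≥ 4 required
Total monthly debts = (175 + 5,955 + 910 + 610) = 7,650. DTI = 7,650/14,800 = 51.7% > 50%
Employment 54 ≥ 6 months
Credit score 676 ≥ 640 (meets)
Fails on DTI.

Denied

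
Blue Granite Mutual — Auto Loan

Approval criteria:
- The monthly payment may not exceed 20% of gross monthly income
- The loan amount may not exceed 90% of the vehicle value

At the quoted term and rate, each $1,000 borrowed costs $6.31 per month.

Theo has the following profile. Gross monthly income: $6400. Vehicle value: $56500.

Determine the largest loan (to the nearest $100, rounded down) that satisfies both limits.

Payment cap: 20% × $6,400 = $1,280/month.
At $6.31 per $1,000, that supports 1,280/6.31 × 1,000 ≈ $202,852 → $202,800.
LTV cap: 90% × $56,500 = $50,850 → $50,800.
Binding constraint: loan-to-value.

$50,800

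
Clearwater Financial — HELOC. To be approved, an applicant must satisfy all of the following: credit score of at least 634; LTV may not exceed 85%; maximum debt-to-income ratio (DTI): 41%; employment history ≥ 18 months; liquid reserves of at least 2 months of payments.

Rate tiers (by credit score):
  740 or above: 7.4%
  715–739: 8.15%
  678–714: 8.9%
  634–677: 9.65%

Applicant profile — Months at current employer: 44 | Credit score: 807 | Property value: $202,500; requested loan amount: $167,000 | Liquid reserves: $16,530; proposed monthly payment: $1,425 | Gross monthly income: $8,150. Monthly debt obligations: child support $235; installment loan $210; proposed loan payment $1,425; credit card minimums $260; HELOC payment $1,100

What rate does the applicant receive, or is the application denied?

Credit score 807 ≥ 634 (meets minimum)
Liquid reserves cover 16,530/1,425 = 11.6 months — ≥ 2 required
Total monthly debts = (235 + 210 + 1,425 + 260 + 1,100) = 3,230. DTI: 3,230 ÷ 8,150 = 39.6%, within the 41% cap
Employment 44 ≥ 18 months
Loan-to-value = 167,000/202,500 = 82.5% — pass (85% max)
All requirements met. Score 807 falls in the 740 or above tier → 7.4%.

Approved at 7.4%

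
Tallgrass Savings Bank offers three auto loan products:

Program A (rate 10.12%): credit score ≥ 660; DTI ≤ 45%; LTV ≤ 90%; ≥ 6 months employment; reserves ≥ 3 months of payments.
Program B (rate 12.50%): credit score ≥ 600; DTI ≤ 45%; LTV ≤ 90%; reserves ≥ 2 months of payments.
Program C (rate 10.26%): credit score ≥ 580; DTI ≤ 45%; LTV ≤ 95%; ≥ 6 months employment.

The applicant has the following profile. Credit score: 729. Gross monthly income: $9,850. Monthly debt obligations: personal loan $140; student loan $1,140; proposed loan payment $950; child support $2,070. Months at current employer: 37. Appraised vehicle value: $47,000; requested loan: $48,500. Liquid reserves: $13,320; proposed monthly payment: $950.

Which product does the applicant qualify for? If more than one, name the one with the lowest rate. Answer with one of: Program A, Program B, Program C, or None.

None

Total debts = (140 + 1,140 + 950 + 2,070) = 4,300; DTI = 4,300/9,850 = 43.7%.
LTV = 48,500/47,000 = 103.2%.
Reserves = 13,320/950 = 14.0 months.
Program A: score 729 ≥ 660; DTI 43.7% ≤ 45%; LTV 103.2% > 90%; employment 37 ≥ 6 mo; reserves 14.0 ≥ 3 mo → does not qualify.
Program B: score 729 ≥ 600; DTI 43.7% ≤ 45%; LTV 103.2% > 90%; reserves 14.0 ≥ 2 mo → does not qualify.
Program C: score 729 ≥ 580; DTI 43.7% ≤ 45%; LTV 103.2% > 95%; employment 37 ≥ 6 mo → does not qualify.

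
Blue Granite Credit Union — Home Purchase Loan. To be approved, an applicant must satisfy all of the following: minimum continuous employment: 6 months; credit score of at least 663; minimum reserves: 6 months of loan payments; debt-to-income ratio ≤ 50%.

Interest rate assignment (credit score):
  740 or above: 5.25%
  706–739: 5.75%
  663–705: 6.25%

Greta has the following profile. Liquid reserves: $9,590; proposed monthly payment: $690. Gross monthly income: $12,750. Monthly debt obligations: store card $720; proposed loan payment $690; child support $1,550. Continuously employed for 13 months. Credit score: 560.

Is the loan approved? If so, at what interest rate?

Credit score 560 < 663 (below minimum)
Employment 13 ≥ 6 months
Reserves: 9,590 ÷ 690 = 13.9 months (meets 6-month minimum)
Total monthly debts = (720 + 690 + 1,550) = 2,960. Debt-to-income = 2,960/12,750 = 23.2% — meets 50% limit
Not all requirements met → denied.

Denied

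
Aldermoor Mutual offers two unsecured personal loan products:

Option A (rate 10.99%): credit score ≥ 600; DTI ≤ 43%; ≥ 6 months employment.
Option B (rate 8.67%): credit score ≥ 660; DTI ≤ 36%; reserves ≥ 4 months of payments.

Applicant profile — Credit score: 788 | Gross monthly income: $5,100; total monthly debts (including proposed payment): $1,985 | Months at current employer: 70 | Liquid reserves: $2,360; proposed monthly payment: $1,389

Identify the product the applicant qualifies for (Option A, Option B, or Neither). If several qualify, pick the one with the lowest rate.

DTI = 1,985/5,100 = 38.9%.
Reserves = 2,360/1,389 = 1.7 months.
Option A: score 788 ≥ 600; DTI 38.9% ≤ 43%; employment 70 ≥ 6 mo → qualifies.
Option B: score 788 ≥ 660; DTI 38.9% > 36%; reserves 1.7 < 4 mo → does not qualify.

Option A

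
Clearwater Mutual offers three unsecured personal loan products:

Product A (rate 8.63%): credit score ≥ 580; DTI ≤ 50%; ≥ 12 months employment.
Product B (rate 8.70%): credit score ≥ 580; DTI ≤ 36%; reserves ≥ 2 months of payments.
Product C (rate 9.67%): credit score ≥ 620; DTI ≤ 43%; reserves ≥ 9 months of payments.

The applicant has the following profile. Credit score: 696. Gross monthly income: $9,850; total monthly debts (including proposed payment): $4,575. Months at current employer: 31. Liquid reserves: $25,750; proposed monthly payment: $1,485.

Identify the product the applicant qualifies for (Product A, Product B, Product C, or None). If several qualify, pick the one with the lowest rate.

DTI = 4,575/9,850 = 46.4%.
Reserves = 25,750/1,485 = 17.3 months.
Product A: score 696 ≥ 580; DTI 46.4% ≤ 50%; employment 31 ≥ 12 mo → qualifies.
Product B: score 696 ≥ 580; DTI 46.4% > 36%; reserves 17.3 ≥ 2 mo → does not qualify.
Product C: score 696 ≥ 620; DTI 46.4% > 43%; reserves 17.3 ≥ 9 mo → does not qualify.

Product A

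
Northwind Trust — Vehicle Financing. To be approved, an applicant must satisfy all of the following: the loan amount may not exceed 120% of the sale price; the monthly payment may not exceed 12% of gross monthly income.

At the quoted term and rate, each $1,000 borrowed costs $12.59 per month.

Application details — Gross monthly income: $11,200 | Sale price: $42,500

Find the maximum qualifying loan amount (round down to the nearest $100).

Payment cap: 12% × $11,200 = $1,344/month.
At $12.59 per $1,000, that supports 1,344/12.59 × 1,000 ≈ $106,751 → $106,700.
LTV cap: 120% × $42,500 = $51,000 → $51,000.
Binding constraint: loan-to-value.

$51,000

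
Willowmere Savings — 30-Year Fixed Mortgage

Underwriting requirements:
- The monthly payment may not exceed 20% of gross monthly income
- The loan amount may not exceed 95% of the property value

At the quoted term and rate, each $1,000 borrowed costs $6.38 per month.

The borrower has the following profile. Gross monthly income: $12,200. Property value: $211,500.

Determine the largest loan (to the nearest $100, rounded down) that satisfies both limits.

Payment cap: 20% × $12,200 = $2,440/month.
At $6.38 per $1,000, that supports 2,440/6.38 × 1,000 ≈ $382,445 → $382,400.
LTV cap: 95% × $211,500 = $200,925 → $200,900.
Binding constraint: loan-to-value.

$200,900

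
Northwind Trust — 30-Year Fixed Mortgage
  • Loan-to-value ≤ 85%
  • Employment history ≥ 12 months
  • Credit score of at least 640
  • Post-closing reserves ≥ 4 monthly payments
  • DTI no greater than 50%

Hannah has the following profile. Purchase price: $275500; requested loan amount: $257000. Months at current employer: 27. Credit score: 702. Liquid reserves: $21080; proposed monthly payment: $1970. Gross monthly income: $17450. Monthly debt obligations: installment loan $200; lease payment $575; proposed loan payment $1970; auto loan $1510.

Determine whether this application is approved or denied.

Denied

LTV: 257,000 ÷ 275,500 = 93.3%, exceeds 85% cap
Employment 27 ≥ 12 months
Credit score 702 ≥ 640 (meets)
Liquid reserves cover 21,080/1,970 = 10.7 months — ≥ 4 required
Total monthly debts = (200 + 575 + 1,970 + 1,510) = 4,255. DTI = 4,255/17,450 = 24.4% ≤ 50%
Fails on LTV.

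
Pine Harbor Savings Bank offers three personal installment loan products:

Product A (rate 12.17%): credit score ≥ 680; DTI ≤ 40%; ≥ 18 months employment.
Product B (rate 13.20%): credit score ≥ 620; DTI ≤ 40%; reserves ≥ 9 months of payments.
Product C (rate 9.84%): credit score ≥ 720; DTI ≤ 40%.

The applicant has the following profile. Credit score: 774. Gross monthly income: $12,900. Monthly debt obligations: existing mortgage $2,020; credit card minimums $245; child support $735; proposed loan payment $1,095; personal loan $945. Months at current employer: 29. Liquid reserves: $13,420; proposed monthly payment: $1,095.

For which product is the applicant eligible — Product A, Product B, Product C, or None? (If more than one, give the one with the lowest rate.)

Product C

Total debts = (2,020 + 245 + 735 + 1,095 + 945) = 5,040; DTI = 5,040/12,900 = 39.1%.
Reserves = 13,420/1,095 = 12.3 months.
Product A: score 774 ≥ 680; DTI 39.1% ≤ 40%; employment 29 ≥ 18 mo → qualifies.
Product B: score 774 ≥ 620; DTI 39.1% ≤ 40%; reserves 12.3 ≥ 9 mo → qualifies.
Product C: score 774 ≥ 720; DTI 39.1% ≤ 40% → qualifies.
Qualifying: Product A, Product B, Product C. Lowest rate is 9.84% → Product C.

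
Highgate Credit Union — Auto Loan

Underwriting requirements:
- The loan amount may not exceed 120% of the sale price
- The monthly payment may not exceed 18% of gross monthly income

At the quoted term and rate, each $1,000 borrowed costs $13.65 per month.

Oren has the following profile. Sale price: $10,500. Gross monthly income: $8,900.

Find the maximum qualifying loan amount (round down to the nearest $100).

Payment cap: 18% × $8,900 = $1,602/month.
At $13.65 per $1,000, that supports 1,602/13.65 × 1,000 ≈ $117,362 → $117,300.
LTV cap: 120% × $10,500 = $12,600 → $12,600.
Binding constraint: loan-to-value.

$12,600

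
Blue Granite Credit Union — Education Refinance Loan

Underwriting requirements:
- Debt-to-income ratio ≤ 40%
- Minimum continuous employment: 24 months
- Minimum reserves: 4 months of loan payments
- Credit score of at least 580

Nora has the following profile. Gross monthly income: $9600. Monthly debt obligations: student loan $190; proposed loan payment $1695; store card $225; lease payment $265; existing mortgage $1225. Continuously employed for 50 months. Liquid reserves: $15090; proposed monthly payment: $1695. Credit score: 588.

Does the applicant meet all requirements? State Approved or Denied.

Approved

Total monthly debts = (190 + 1,695 + 225 + 265 + 1,225) = 3,600. DTI = 3,600/9,600 = 37.5% ≤ 40%
Employment 50 ≥ 24 months
Reserves = 15,090/1,695 = 8.9 months ≥ 4
Credit score 588 ≥ 580 (meets)
All criteria satisfied.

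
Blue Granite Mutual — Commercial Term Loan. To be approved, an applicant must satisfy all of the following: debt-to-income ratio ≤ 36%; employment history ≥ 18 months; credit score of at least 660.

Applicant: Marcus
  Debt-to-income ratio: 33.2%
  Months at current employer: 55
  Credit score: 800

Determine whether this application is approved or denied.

DTI 33.2% ≤ 36%
Employment 55 ≥ 18 months
Credit score 800 ≥ 660 (meets)
All criteria satisfied.

Approved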